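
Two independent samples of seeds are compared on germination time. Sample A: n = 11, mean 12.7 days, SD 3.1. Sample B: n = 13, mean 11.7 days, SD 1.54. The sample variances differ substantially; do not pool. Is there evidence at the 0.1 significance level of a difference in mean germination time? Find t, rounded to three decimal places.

Let group 1 = sample A, group 2 = sample B. H0: μ_1 = μ_2; H1: μ_1 ≠ μ_2 (Welch's two-sample t-test, two-sided).
t = (x̄_1 − x̄_2)/√(s_1²/n_1 + s_2²/n_2) = (12.7 − 11.7)/√(3.1²/11 + 1.54²/13) = 0.973
Welch–Satterthwaite df ≈ 14.10
Two-sided p-value ≈ 0.347
Since p ≈ 0.347 > α = 0.1, fail to reject H0; the evidence is not statistically significant.

0.973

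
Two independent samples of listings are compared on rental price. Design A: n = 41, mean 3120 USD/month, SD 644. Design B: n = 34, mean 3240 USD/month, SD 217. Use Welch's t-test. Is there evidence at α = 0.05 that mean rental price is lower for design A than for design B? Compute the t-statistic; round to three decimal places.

-1.119

Let group 1 = design A, group 2 = design B. H0: μ_1 = μ_2; H1: μ_1 < μ_2 (Welch's two-sample t-test, left-tailed).
t = (x̄_1 − x̄_2)/√(s_1²/n_1 + s_2²/n_2) = (3120 − 3240)/√(644²/41 + 217²/34) = -1.119
Welch–Satterthwaite df ≈ 50.55
p-value = P(T ≤ -1.119) ≈ 0.1342
Since p ≈ 0.1342 > α = 0.05, fail to reject H0; the data do not provide sufficient evidence against H0.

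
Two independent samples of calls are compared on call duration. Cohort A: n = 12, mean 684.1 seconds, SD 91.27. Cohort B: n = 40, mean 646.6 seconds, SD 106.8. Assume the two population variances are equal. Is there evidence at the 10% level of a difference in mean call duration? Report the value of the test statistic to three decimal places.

1.100

Let group 1 = cohort A, group 2 = cohort B. H0: μ_1 = μ_2; H1: μ_1 ≠ μ_2 (two-sample pooled-variance t-test, two-sided).
s_p² = [(12−1)·91.27² + (40−1)·106.8²]/(12+40−2) = 10729.5
t = (684.1 − 646.6)/√[10729.5·(1/12 + 1/40)] = 1.100
df = n₁ + n₂ − 2 = 50
Two-sided p-value ≈ 0.2766
Since p ≈ 0.2766 > α = 0.1, fail to reject H0; the evidence is not statistically significant.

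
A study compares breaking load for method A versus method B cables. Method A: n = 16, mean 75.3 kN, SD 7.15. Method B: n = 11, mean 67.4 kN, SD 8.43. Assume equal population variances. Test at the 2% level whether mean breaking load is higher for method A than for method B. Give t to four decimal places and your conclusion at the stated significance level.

Let group 1 = method A, group 2 = method B. H0: μ_1 = μ_2; H1: μ_1 > μ_2 (two-sample pooled-variance t-test, right-tailed).
s_p² = [(16−1)·7.15² + (11−1)·8.43²]/(16+11−2) = 59.0995
t = (75.3 − 67.4)/√[59.0995·(1/16 + 1/11)] = 2.6237
df = n₁ + n₂ − 2 = 25
p-value = P(T ≥ 2.6237) ≈ 0.0073
Since p ≈ 0.0073 < α = 0.02, reject H0; the evidence is statistically significant.

t = 2.6237; reject H0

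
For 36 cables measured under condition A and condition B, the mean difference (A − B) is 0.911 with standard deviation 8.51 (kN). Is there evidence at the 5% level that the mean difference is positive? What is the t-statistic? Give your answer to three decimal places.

H0: μ_d = 0; H1: μ_d > 0 (paired t-test on the differences, right-tailed).
t = d̄/(s_d/√n) = 0.911/(8.51/√36) = 0.642
df = n − 1 = 35
p-value = P(T ≥ 0.642) ≈ 0.2624
Since p ≈ 0.2624 > α = 0.05, fail to reject H0; the data do not provide sufficient evidence against H0.

0.642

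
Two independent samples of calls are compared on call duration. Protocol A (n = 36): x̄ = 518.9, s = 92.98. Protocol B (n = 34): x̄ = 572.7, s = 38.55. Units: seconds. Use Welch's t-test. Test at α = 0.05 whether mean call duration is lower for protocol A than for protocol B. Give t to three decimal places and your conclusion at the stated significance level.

t = -3.193; reject H0

Let group 1 = protocol A, group 2 = protocol B. H0: μ_1 = μ_2; H1: μ_1 < μ_2 (Welch's two-sample t-test, left-tailed).
t = (x̄_1 − x̄_2)/√(s_1²/n_1 + s_2²/n_2) = (518.9 − 572.7)/√(92.98²/36 + 38.55²/34) = -3.193
Welch–Satterthwaite df ≈ 47.24
p-value = P(T ≤ -3.193) ≈ 0.0013
Since p ≈ 0.0013 < α = 0.05, reject H0; the data support H1.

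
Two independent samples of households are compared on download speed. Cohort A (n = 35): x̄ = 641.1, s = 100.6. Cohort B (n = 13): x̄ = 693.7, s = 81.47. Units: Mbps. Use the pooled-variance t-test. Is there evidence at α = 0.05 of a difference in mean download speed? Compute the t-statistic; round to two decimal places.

-1.69

Let group 1 = cohort A, group 2 = cohort B. H0: μ_1 = μ_2; H1: μ_1 ≠ μ_2 (two-sample pooled-variance t-test, two-sided).
s_p² = [(35−1)·100.6² + (13−1)·81.47²]/(35+13−2) = 9211.75
t = (641.1 − 693.7)/√[9211.75·(1/35 + 1/13)] = -1.69
df = n₁ + n₂ − 2 = 46
Two-sided p-value ≈ 0.098
Since p ≈ 0.098 > α = 0.05, fail to reject H0; the data do not provide sufficient evidence against H0.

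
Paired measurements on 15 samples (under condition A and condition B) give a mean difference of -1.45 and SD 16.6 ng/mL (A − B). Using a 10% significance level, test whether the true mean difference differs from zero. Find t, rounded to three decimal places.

H0: μ_d = 0; H1: μ_d ≠ 0 (paired t-test on the differences, two-sided).
t = d̄/(s_d/√n) = -1.45/(16.6/√15) = -0.338
df = n − 1 = 14
Two-sided p-value ≈ 0.740
Since p ≈ 0.740 > α = 0.1, fail to reject H0; the data do not provide sufficient evidence against H0.

-0.338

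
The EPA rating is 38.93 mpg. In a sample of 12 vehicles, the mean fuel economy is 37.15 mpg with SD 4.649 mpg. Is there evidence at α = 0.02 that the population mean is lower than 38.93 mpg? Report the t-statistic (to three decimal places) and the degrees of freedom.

t = -1.326, df = 11

H0: μ = 38.93; H1: μ < 38.93 (one-sample t-test, left-tailed).
t = (x̄ − μ₀)/(s/√n) = (37.15 − 38.93)/(4.649/√12) = -1.326
df = n − 1 = 11
p-value = P(T ≤ -1.326) ≈ 0.1058
Since p ≈ 0.1058 > α = 0.02, fail to reject H0; the data do not provide sufficient evidence against H0.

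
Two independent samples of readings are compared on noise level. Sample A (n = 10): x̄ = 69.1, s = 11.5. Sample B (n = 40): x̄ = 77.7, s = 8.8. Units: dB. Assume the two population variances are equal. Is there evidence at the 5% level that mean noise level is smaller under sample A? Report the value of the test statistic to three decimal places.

-2.597

Let group 1 = sample A, group 2 = sample B. H0: μ_1 = μ_2; H1: μ_1 < μ_2 (two-sample pooled-variance t-test, left-tailed).
s_p² = [(10−1)·11.5² + (40−1)·8.8²]/(10+40−2) = 87.7169
t = (69.1 − 77.7)/√[87.7169·(1/10 + 1/40)] = -2.597
df = n₁ + n₂ − 2 = 48
p-value = P(T ≤ -2.597) ≈ 0.006
Since p ≈ 0.006 < α = 0.05, reject H0; the data support H1.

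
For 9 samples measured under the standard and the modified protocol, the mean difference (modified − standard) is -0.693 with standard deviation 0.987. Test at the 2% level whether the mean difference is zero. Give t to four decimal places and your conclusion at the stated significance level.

t = -2.1064; fail to reject H0

H0: μ_d = 0; H1: μ_d ≠ 0 (paired t-test on the differences, two-sided).
t = d̄/(s_d/√n) = -0.693/(0.987/√9) = -2.1064
df = n − 1 = 8
Two-sided p-value ≈ 0.068
Since p ≈ 0.068 > α = 0.02, fail to reject H0; the evidence is not statistically significant.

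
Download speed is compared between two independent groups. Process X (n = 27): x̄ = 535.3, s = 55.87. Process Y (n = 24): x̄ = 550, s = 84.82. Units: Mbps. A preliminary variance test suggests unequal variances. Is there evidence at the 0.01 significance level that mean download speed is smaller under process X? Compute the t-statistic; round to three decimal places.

Let group 1 = process X, group 2 = process Y. H0: μ_1 = μ_2; H1: μ_1 < μ_2 (Welch's two-sample t-test, left-tailed).
t = (x̄_1 − x̄_2)/√(s_1²/n_1 + s_2²/n_2) = (535.3 − 550)/√(55.87²/27 + 84.82²/24) = -0.721
Welch–Satterthwaite df ≈ 39.03
p-value = P(T ≤ -0.721) ≈ 0.2375
Since p ≈ 0.2375 > α = 0.01, fail to reject H0; the evidence is not statistically significant.

-0.721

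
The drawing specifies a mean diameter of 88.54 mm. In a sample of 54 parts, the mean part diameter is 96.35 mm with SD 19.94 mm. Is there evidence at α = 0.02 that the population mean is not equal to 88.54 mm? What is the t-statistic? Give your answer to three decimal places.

H0: μ = 88.54; H1: μ ≠ 88.54 (one-sample t-test, two-sided).
t = (x̄ − μ₀)/(s/√n) = (96.35 − 88.54)/(19.94/√54) = 2.878
df = n − 1 = 53
Two-sided p-value ≈ 0.006
Since p ≈ 0.006 < α = 0.02, reject H0; the data support H1.

2.878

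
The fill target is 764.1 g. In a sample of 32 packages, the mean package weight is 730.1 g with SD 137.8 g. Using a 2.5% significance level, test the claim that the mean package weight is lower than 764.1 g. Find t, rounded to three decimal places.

-1.396

H0: μ = 764.1; H1: μ < 764.1 (one-sample t-test, left-tailed).
t = (x̄ − μ₀)/(s/√n) = (730.1 − 764.1)/(137.8/√32) = -1.396
df = n − 1 = 31
p-value = P(T ≤ -1.396) ≈ 0.0864
Since p ≈ 0.0864 > α = 0.025, fail to reject H0; the evidence is not statistically significant.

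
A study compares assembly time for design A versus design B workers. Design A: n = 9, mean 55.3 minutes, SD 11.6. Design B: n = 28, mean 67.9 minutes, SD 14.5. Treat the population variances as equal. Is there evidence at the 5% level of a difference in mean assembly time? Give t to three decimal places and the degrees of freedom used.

Let group 1 = design A, group 2 = design B. H0: μ_1 = μ_2; H1: μ_1 ≠ μ_2 (two-sample pooled-variance t-test, two-sided).
s_p² = [(9−1)·11.6² + (28−1)·14.5²]/(9+28−2) = 192.949
t = (55.3 − 67.9)/√[192.949·(1/9 + 1/28)] = -2.367
df = n₁ + n₂ − 2 = 35
Two-sided p-value ≈ 0.024
Since p ≈ 0.024 < α = 0.05, reject H0; the data support H1.

t = -2.367, df = 35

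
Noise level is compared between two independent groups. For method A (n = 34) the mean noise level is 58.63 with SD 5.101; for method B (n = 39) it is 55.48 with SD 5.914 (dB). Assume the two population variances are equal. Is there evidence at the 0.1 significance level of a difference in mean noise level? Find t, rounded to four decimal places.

2.4185

Let group 1 = method A, group 2 = method B. H0: μ_1 = μ_2; H1: μ_1 ≠ μ_2 (two-sample pooled-variance t-test, two-sided).
s_p² = [(34−1)·5.101² + (39−1)·5.914²]/(34+39−2) = 30.8131
t = (58.63 − 55.48)/√[30.8131·(1/34 + 1/39)] = 2.4185
df = n₁ + n₂ − 2 = 71
Two-sided p-value ≈ 0.018
Since p ≈ 0.018 < α = 0.1, reject H0; the data support H1.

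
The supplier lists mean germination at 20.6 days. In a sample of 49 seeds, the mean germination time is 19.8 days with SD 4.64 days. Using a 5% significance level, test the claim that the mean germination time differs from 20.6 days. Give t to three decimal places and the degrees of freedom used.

H0: μ = 20.6; H1: μ ≠ 20.6 (one-sample t-test, two-sided).
t = (x̄ − μ₀)/(s/√n) = (19.8 − 20.6)/(4.64/√49) = -1.207
df = n − 1 = 48
Two-sided p-value ≈ 0.2334
Since p ≈ 0.2334 > α = 0.05, fail to reject H0; the data do not provide sufficient evidence against H0.

t = -1.207, df = 48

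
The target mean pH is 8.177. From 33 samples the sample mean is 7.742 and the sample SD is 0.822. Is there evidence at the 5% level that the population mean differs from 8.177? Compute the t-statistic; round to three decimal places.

-3.040

H0: μ = 8.177; H1: μ ≠ 8.177 (one-sample t-test, two-sided).
t = (x̄ − μ₀)/(s/√n) = (7.742 − 8.177)/(0.822/√33) = -3.040
df = n − 1 = 32
Two-sided p-value ≈ 0.0047
Since p ≈ 0.0047 < α = 0.05, reject H0; the evidence is statistically significant.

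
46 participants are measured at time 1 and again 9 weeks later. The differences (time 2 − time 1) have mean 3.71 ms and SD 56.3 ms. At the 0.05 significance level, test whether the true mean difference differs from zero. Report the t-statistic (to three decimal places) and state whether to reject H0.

H0: μ_d = 0; H1: μ_d ≠ 0 (paired t-test on the differences, two-sided).
t = d̄/(s_d/√n) = 3.71/(56.3/√46) = 0.447
df = n − 1 = 45
Two-sided p-value ≈ 0.657
Since p ≈ 0.657 > α = 0.05, fail to reject H0; the data do not provide sufficient evidence against H0.

t = 0.447; fail to reject H0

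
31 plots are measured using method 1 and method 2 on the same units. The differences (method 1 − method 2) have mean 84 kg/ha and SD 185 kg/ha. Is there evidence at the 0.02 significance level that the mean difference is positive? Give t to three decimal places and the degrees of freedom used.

H0: μ_d = 0; H1: μ_d > 0 (paired t-test on the differences, right-tailed).
t = d̄/(s_d/√n) = 84/(185/√31) = 2.528
df = n − 1 = 30
p-value = P(T ≥ 2.528) ≈ 0.008
Since p ≈ 0.008 < α = 0.02, reject H0; the data support H1.

t = 2.528, df = 30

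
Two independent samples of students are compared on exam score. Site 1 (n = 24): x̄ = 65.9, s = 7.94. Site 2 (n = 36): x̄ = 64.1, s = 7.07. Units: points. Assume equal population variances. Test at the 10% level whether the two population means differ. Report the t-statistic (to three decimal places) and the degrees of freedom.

t = 0.920, df = 58

Let group 1 = site 1, group 2 = site 2. H0: μ_1 = μ_2; H1: μ_1 ≠ μ_2 (two-sample pooled-variance t-test, two-sided).
s_p² = [(24−1)·7.94² + (36−1)·7.07²]/(24+36−2) = 55.1634
t = (65.9 − 64.1)/√[55.1634·(1/24 + 1/36)] = 0.920
df = n₁ + n₂ − 2 = 58
Two-sided p-value ≈ 0.3616
Since p ≈ 0.3616 > α = 0.1, fail to reject H0; the evidence is not statistically significant.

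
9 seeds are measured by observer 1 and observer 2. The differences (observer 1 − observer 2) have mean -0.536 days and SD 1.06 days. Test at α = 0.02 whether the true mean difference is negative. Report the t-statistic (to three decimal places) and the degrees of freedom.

t = -1.517, df = 8

H0: μ_d = 0; H1: μ_d < 0 (paired t-test on the differences, left-tailed).
t = d̄/(s_d/√n) = -0.536/(1.06/√9) = -1.517
df = n − 1 = 8
p-value = P(T ≤ -1.517) ≈ 0.084
Since p ≈ 0.084 > α = 0.02, fail to reject H0; the evidence is not statistically significant.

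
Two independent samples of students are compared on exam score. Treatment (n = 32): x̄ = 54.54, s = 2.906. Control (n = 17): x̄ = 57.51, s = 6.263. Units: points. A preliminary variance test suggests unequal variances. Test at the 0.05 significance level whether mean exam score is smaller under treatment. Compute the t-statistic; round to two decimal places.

-1.85

Let group 1 = treatment, group 2 = control. H0: μ_1 = μ_2; H1: μ_1 < μ_2 (Welch's two-sample t-test, left-tailed).
t = (x̄_1 − x̄_2)/√(s_1²/n_1 + s_2²/n_2) = (54.54 − 57.51)/√(2.906²/32 + 6.263²/17) = -1.85
Welch–Satterthwaite df ≈ 19.74
p-value = P(T ≤ -1.85) ≈ 0.0395
Since p ≈ 0.0395 < α = 0.05, reject H0; the data support H1.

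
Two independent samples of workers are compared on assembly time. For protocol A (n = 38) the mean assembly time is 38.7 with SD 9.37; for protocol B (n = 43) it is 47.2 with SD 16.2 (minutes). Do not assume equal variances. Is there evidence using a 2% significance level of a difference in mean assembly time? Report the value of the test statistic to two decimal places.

-2.93

Let group 1 = protocol A, group 2 = protocol B. H0: μ_1 = μ_2; H1: μ_1 ≠ μ_2 (Welch's two-sample t-test, two-sided).
t = (x̄_1 − x̄_2)/√(s_1²/n_1 + s_2²/n_2) = (38.7 − 47.2)/√(9.37²/38 + 16.2²/43) = -2.93
Welch–Satterthwaite df ≈ 68.65
Two-sided p-value ≈ 0.005
Since p ≈ 0.005 < α = 0.02, reject H0; the evidence is statistically significant.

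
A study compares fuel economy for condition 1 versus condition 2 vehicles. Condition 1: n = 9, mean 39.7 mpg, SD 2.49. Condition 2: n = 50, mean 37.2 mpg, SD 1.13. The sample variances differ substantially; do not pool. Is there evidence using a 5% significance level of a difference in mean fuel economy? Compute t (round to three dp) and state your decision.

t = 2.958; reject H0

Let group 1 = condition 1, group 2 = condition 2. H0: μ_1 = μ_2; H1: μ_1 ≠ μ_2 (Welch's two-sample t-test, two-sided).
t = (x̄_1 − x̄_2)/√(s_1²/n_1 + s_2²/n_2) = (39.7 − 37.2)/√(2.49²/9 + 1.13²/50) = 2.958
Welch–Satterthwaite df ≈ 8.60
Two-sided p-value ≈ 0.0168
Since p ≈ 0.0168 < α = 0.05, reject H0; the data support H1.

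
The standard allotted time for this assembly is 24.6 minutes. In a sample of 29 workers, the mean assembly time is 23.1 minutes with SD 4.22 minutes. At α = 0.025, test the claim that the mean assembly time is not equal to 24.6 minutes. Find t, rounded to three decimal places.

H0: μ = 24.6; H1: μ ≠ 24.6 (one-sample t-test, two-sided).
t = (x̄ − μ₀)/(s/√n) = (23.1 − 24.6)/(4.22/√29) = -1.914
df = n − 1 = 28
Two-sided p-value ≈ 0.0659
Since p ≈ 0.0659 > α = 0.025, fail to reject H0; the evidence is not statistically significant.

-1.914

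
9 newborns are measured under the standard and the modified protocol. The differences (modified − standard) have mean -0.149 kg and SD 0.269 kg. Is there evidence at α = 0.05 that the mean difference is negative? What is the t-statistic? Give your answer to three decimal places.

-1.662

H0: μ_d = 0; H1: μ_d < 0 (paired t-test on the differences, left-tailed).
t = d̄/(s_d/√n) = -0.149/(0.269/√9) = -1.662
df = n − 1 = 8
p-value = P(T ≤ -1.662) ≈ 0.0676
Since p ≈ 0.0676 > α = 0.05, fail to reject H0; the data do not provide sufficient evidence against H0.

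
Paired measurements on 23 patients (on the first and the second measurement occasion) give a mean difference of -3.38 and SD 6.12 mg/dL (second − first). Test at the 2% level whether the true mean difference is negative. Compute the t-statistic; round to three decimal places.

H0: μ_d = 0; H1: μ_d < 0 (paired t-test on the differences, left-tailed).
t = d̄/(s_d/√n) = -3.38/(6.12/√23) = -2.649
df = n − 1 = 22
p-value = P(T ≤ -2.649) ≈ 0.007
Since p ≈ 0.007 < α = 0.02, reject H0; the evidence is statistically significant.

-2.649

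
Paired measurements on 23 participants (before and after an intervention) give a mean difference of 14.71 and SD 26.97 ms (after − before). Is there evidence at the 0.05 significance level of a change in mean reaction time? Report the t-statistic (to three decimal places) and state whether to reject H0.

H0: μ_d = 0; H1: μ_d ≠ 0 (paired t-test on the differences, two-sided).
t = d̄/(s_d/√n) = 14.71/(26.97/√23) = 2.616
df = n − 1 = 22
Two-sided p-value ≈ 0.016
Since p ≈ 0.016 < α = 0.05, reject H0; the evidence is statistically significant.

t = 2.616; reject H0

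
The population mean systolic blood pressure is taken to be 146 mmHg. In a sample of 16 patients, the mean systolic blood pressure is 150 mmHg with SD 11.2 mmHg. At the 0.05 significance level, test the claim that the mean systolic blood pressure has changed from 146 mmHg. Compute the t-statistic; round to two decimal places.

1.43

H0: μ = 146; H1: μ ≠ 146 (one-sample t-test, two-sided).
t = (x̄ − μ₀)/(s/√n) = (150 − 146)/(11.2/√16) = 1.43
df = n − 1 = 15
Two-sided p-value ≈ 0.174
Since p ≈ 0.174 > α = 0.05, fail to reject H0; the evidence is not statistically significant.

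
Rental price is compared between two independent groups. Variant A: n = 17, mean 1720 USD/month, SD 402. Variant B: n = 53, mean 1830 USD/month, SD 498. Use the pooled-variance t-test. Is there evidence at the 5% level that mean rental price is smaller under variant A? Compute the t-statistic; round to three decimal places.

Let group 1 = variant A, group 2 = variant B. H0: μ_1 = μ_2; H1: μ_1 < μ_2 (two-sample pooled-variance t-test, left-tailed).
s_p² = [(17−1)·402² + (53−1)·498²]/(17+53−2) = 227675
t = (1720 − 1830)/√[227675·(1/17 + 1/53)] = -0.827
df = n₁ + n₂ − 2 = 68
p-value = P(T ≤ -0.827) ≈ 0.2055
Since p ≈ 0.2055 > α = 0.05, fail to reject H0; the data do not provide sufficient evidence against H0.

-0.827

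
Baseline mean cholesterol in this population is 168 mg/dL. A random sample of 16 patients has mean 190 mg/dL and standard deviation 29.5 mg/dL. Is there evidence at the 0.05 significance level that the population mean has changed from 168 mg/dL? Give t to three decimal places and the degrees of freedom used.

H0: μ = 168; H1: μ ≠ 168 (one-sample t-test, two-sided).
t = (x̄ − μ₀)/(s/√n) = (190 − 168)/(29.5/√16) = 2.983
df = n − 1 = 15
Two-sided p-value ≈ 0.0093
Since p ≈ 0.0093 < α = 0.05, reject H0; the evidence is statistically significant.

t = 2.983, df = 15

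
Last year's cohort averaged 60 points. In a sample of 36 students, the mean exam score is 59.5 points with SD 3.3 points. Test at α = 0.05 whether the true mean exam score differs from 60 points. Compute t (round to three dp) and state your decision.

t = -0.909; fail to reject H0

H0: μ = 60; H1: μ ≠ 60 (one-sample t-test, two-sided).
t = (x̄ − μ₀)/(s/√n) = (59.5 − 60)/(3.3/√36) = -0.909
df = n − 1 = 35
Two-sided p-value ≈ 0.370
Since p ≈ 0.370 > α = 0.05, fail to reject H0; the data do not provide sufficient evidence against H0.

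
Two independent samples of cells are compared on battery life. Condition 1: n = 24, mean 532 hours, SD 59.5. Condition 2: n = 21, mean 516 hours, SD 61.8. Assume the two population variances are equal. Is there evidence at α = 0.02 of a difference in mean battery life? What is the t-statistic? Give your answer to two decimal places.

Let group 1 = condition 1, group 2 = condition 2. H0: μ_1 = μ_2; H1: μ_1 ≠ μ_2 (two-sample pooled-variance t-test, two-sided).
s_p² = [(24−1)·59.5² + (21−1)·61.8²]/(24+21−2) = 3670.01
t = (532 − 516)/√[3670.01·(1/24 + 1/21)] = 0.88
df = n₁ + n₂ − 2 = 43
Two-sided p-value ≈ 0.3817
Since p ≈ 0.3817 > α = 0.02, fail to reject H0; the evidence is not statistically significant.

0.88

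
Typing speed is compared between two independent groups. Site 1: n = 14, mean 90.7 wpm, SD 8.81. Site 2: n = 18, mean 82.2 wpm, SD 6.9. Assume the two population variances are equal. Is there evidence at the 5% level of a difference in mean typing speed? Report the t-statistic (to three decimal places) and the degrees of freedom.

t = 3.064, df = 30

Let group 1 = site 1, group 2 = site 2. H0: μ_1 = μ_2; H1: μ_1 ≠ μ_2 (two-sample pooled-variance t-test, two-sided).
s_p² = [(14−1)·8.81² + (18−1)·6.9²]/(14+18−2) = 60.6126
t = (90.7 − 82.2)/√[60.6126·(1/14 + 1/18)] = 3.064
df = n₁ + n₂ − 2 = 30
Two-sided p-value ≈ 0.0046
Since p ≈ 0.0046 < α = 0.05, reject H0; the evidence is statistically significant.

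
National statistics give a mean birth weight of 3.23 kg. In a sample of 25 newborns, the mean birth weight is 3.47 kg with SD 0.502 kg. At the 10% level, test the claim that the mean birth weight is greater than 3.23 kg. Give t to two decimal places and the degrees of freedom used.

t = 2.39, df = 24

H0: μ = 3.23; H1: μ > 3.23 (one-sample t-test, right-tailed).
t = (x̄ − μ₀)/(s/√n) = (3.47 − 3.23)/(0.502/√25) = 2.39
df = n − 1 = 24
p-value = P(T ≥ 2.39) ≈ 0.013
Since p ≈ 0.013 < α = 0.1, reject H0; the data support H1.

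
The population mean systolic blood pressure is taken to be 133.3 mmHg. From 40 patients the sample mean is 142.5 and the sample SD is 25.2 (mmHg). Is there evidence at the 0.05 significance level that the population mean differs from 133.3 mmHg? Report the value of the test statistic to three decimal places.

2.309

H0: μ = 133.3; H1: μ ≠ 133.3 (one-sample t-test, two-sided).
t = (x̄ − μ₀)/(s/√n) = (142.5 − 133.3)/(25.2/√40) = 2.309
df = n − 1 = 39
Two-sided p-value ≈ 0.026
Since p ≈ 0.026 < α = 0.05, reject H0; the evidence is statistically significant.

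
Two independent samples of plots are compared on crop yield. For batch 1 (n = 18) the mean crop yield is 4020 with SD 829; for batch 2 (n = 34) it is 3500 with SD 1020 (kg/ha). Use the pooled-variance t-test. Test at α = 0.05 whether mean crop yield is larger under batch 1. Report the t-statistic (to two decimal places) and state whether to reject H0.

Let group 1 = batch 1, group 2 = batch 2. H0: μ_1 = μ_2; H1: μ_1 > μ_2 (two-sample pooled-variance t-test, right-tailed).
s_p² = [(18−1)·829² + (34−1)·1020²]/(18+34−2) = 920326
t = (4020 − 3500)/√[920326·(1/18 + 1/34)] = 1.86
df = n₁ + n₂ − 2 = 50
p-value = P(T ≥ 1.86) ≈ 0.034
Since p ≈ 0.034 < α = 0.05, reject H0; the data support H1.

t = 1.86; reject H0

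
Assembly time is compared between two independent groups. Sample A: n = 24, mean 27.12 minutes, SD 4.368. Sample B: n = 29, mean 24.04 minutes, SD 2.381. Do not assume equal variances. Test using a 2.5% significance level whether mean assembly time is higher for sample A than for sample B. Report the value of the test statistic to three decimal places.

3.095

Let group 1 = sample A, group 2 = sample B. H0: μ_1 = μ_2; H1: μ_1 > μ_2 (Welch's two-sample t-test, right-tailed).
t = (x̄_1 − x̄_2)/√(s_1²/n_1 + s_2²/n_2) = (27.12 − 24.04)/√(4.368²/24 + 2.381²/29) = 3.095
Welch–Satterthwaite df ≈ 34.01
p-value = P(T ≥ 3.095) ≈ 0.0020
Since p ≈ 0.0020 < α = 0.025, reject H0; the data support H1.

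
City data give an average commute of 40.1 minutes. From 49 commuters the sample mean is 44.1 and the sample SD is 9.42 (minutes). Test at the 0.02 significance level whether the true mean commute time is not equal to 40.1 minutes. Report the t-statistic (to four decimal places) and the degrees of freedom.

H0: μ = 40.1; H1: μ ≠ 40.1 (one-sample t-test, two-sided).
t = (x̄ − μ₀)/(s/√n) = (44.1 − 40.1)/(9.42/√49) = 2.9724
df = n − 1 = 48
Two-sided p-value ≈ 0.0046
Since p ≈ 0.0046 < α = 0.02, reject H0; the data support H1.

t = 2.9724, df = 48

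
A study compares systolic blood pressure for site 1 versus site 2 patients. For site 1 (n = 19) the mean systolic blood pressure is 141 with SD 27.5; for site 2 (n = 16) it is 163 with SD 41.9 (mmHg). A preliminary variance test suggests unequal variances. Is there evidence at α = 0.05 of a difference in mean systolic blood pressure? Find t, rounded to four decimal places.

-1.7991

Let group 1 = site 1, group 2 = site 2. H0: μ_1 = μ_2; H1: μ_1 ≠ μ_2 (Welch's two-sample t-test, two-sided).
t = (x̄_1 − x̄_2)/√(s_1²/n_1 + s_2²/n_2) = (141 − 163)/√(27.5²/19 + 41.9²/16) = -1.7991
Welch–Satterthwaite df ≈ 25.10
Two-sided p-value ≈ 0.084
Since p ≈ 0.084 > α = 0.05, fail to reject H0; the data do not provide sufficient evidence against H0.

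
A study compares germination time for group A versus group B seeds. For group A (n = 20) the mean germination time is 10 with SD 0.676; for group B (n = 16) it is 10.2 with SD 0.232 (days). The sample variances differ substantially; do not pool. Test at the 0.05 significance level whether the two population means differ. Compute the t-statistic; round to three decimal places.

-1.235

Let group 1 = group A, group 2 = group B. H0: μ_1 = μ_2; H1: μ_1 ≠ μ_2 (Welch's two-sample t-test, two-sided).
t = (x̄_1 − x̄_2)/√(s_1²/n_1 + s_2²/n_2) = (10 − 10.2)/√(0.676²/20 + 0.232²/16) = -1.235
Welch–Satterthwaite df ≈ 24.34
Two-sided p-value ≈ 0.2285
Since p ≈ 0.2285 > α = 0.05, fail to reject H0; the evidence is not statistically significant.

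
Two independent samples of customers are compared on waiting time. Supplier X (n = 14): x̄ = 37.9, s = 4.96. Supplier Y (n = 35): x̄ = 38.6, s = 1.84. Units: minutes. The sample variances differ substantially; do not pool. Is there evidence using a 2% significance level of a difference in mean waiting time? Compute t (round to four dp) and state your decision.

Let group 1 = supplier X, group 2 = supplier Y. H0: μ_1 = μ_2; H1: μ_1 ≠ μ_2 (Welch's two-sample t-test, two-sided).
t = (x̄_1 − x̄_2)/√(s_1²/n_1 + s_2²/n_2) = (37.9 − 38.6)/√(4.96²/14 + 1.84²/35) = -0.5141
Welch–Satterthwaite df ≈ 14.45
Two-sided p-value ≈ 0.6150
Since p ≈ 0.6150 > α = 0.02, fail to reject H0; the evidence is not statistically significant.

t = -0.5141; fail to reject H0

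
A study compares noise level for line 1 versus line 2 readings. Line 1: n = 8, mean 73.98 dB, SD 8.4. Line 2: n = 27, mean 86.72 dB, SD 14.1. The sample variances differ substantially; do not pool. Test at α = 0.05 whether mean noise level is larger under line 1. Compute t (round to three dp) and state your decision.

t = -3.167; fail to reject H0

Let group 1 = line 1, group 2 = line 2. H0: μ_1 = μ_2; H1: μ_1 > μ_2 (Welch's two-sample t-test, right-tailed).
t = (x̄_1 − x̄_2)/√(s_1²/n_1 + s_2²/n_2) = (73.98 − 86.72)/√(8.4²/8 + 14.1²/27) = -3.167
Welch–Satterthwaite df ≈ 19.84
p-value = P(T ≥ -3.167) ≈ 0.9976
Since p ≈ 0.9976 > α = 0.05, fail to reject H0; the evidence is not statistically significant.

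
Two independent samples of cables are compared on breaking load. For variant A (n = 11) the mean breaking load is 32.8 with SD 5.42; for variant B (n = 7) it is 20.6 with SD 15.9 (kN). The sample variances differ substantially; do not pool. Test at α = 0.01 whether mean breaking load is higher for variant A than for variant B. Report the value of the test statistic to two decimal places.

1.96

Let group 1 = variant A, group 2 = variant B. H0: μ_1 = μ_2; H1: μ_1 > μ_2 (Welch's two-sample t-test, right-tailed).
t = (x̄_1 − x̄_2)/√(s_1²/n_1 + s_2²/n_2) = (32.8 − 20.6)/√(5.42²/11 + 15.9²/7) = 1.96
Welch–Satterthwaite df ≈ 6.90
p-value = P(T ≥ 1.96) ≈ 0.0458
Since p ≈ 0.0458 > α = 0.01, fail to reject H0; the data do not provide sufficient evidence against H0.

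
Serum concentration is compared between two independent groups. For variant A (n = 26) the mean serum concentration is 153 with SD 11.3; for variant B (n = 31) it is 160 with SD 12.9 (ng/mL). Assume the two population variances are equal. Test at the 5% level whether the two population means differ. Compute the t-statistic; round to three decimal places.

Let group 1 = variant A, group 2 = variant B. H0: μ_1 = μ_2; H1: μ_1 ≠ μ_2 (two-sample pooled-variance t-test, two-sided).
s_p² = [(26−1)·11.3² + (31−1)·12.9²]/(26+31−2) = 148.81
t = (153 − 160)/√[148.81·(1/26 + 1/31)] = -2.158
df = n₁ + n₂ − 2 = 55
Two-sided p-value ≈ 0.035
Since p ≈ 0.035 < α = 0.05, reject H0; the data support H1.

-2.158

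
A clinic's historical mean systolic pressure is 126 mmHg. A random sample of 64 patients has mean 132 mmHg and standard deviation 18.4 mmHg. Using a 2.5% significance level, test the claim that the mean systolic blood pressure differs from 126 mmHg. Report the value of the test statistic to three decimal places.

2.609

H0: μ = 126; H1: μ ≠ 126 (one-sample t-test, two-sided).
t = (x̄ − μ₀)/(s/√n) = (132 − 126)/(18.4/√64) = 2.609
df = n − 1 = 63
Two-sided p-value ≈ 0.011
Since p ≈ 0.011 < α = 0.025, reject H0; the evidence is statistically significant.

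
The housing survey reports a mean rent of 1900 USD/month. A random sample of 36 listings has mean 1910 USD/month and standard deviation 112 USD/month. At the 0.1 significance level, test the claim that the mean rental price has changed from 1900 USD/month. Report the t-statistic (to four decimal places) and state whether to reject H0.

H0: μ = 1900; H1: μ ≠ 1900 (one-sample t-test, two-sided).
t = (x̄ − μ₀)/(s/√n) = (1910 − 1900)/(112/√36) = 0.5357
df = n − 1 = 35
Two-sided p-value ≈ 0.596
Since p ≈ 0.596 > α = 0.1, fail to reject H0; the evidence is not statistically significant.

t = 0.5357; fail to reject H0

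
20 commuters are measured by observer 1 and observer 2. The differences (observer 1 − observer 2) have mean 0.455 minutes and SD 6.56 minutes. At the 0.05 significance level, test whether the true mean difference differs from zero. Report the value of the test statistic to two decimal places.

0.31

H0: μ_d = 0; H1: μ_d ≠ 0 (paired t-test on the differences, two-sided).
t = d̄/(s_d/√n) = 0.455/(6.56/√20) = 0.31
df = n − 1 = 19
Two-sided p-value ≈ 0.760
Since p ≈ 0.760 > α = 0.05, fail to reject H0; the evidence is not statistically significant.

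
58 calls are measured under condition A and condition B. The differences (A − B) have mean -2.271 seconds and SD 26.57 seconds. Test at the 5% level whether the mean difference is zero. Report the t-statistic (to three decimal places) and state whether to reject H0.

H0: μ_d = 0; H1: μ_d ≠ 0 (paired t-test on the differences, two-sided).
t = d̄/(s_d/√n) = -2.271/(26.57/√58) = -0.651
df = n − 1 = 57
Two-sided p-value ≈ 0.5177
Since p ≈ 0.5177 > α = 0.05, fail to reject H0; the evidence is not statistically significant.

t = -0.651; fail to reject H0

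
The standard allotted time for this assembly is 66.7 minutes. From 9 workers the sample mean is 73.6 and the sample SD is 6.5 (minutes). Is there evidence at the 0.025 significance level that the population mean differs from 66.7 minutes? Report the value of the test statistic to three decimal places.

3.185

H0: μ = 66.7; H1: μ ≠ 66.7 (one-sample t-test, two-sided).
t = (x̄ − μ₀)/(s/√n) = (73.6 − 66.7)/(6.5/√9) = 3.185
df = n − 1 = 8
Two-sided p-value ≈ 0.0129
Since p ≈ 0.0129 < α = 0.025, reject H0; the evidence is statistically significant.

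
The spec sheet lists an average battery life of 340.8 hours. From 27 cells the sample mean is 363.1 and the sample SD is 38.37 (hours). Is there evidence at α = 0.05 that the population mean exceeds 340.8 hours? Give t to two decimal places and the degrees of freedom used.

H0: μ = 340.8; H1: μ > 340.8 (one-sample t-test, right-tailed).
t = (x̄ − μ₀)/(s/√n) = (363.1 − 340.8)/(38.37/√27) = 3.02
df = n − 1 = 26
p-value = P(T ≥ 3.02) ≈ 0.003
Since p ≈ 0.003 < α = 0.05, reject H0; the data support H1.

t = 3.02, df = 26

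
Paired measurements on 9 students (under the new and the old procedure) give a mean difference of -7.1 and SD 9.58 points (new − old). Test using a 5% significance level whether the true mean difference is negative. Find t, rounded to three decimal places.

H0: μ_d = 0; H1: μ_d < 0 (paired t-test on the differences, left-tailed).
t = d̄/(s_d/√n) = -7.1/(9.58/√9) = -2.223
df = n − 1 = 8
p-value = P(T ≤ -2.223) ≈ 0.0284
Since p ≈ 0.0284 < α = 0.05, reject H0; the data support H1.

-2.223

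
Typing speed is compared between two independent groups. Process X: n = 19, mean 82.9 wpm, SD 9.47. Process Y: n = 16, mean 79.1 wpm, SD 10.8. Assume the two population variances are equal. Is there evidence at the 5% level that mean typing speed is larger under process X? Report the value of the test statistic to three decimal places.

1.109

Let group 1 = process X, group 2 = process Y. H0: μ_1 = μ_2; H1: μ_1 > μ_2 (two-sample pooled-variance t-test, right-tailed).
s_p² = [(19−1)·9.47² + (16−1)·10.8²]/(19+16−2) = 101.935
t = (82.9 − 79.1)/√[101.935·(1/19 + 1/16)] = 1.109
df = n₁ + n₂ − 2 = 33
p-value = P(T ≥ 1.109) ≈ 0.1377
Since p ≈ 0.1377 > α = 0.05, fail to reject H0; the data do not provide sufficient evidence against H0.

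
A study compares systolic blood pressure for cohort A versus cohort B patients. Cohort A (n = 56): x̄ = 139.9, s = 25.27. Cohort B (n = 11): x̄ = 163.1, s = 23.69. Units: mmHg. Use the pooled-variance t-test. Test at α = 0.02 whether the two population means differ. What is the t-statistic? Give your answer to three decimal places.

Let group 1 = cohort A, group 2 = cohort B. H0: μ_1 = μ_2; H1: μ_1 ≠ μ_2 (two-sample pooled-variance t-test, two-sided).
s_p² = [(56−1)·25.27² + (11−1)·23.69²]/(56+11−2) = 626.672
t = (139.9 − 163.1)/√[626.672·(1/56 + 1/11)] = -2.810
df = n₁ + n₂ − 2 = 65
Two-sided p-value ≈ 0.007
Since p ≈ 0.007 < α = 0.02, reject H0; the data support H1.

-2.810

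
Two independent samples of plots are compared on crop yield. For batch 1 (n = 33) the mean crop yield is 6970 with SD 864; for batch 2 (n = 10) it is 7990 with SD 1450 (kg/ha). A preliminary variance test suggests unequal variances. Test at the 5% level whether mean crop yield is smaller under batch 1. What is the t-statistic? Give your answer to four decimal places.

Let group 1 = batch 1, group 2 = batch 2. H0: μ_1 = μ_2; H1: μ_1 < μ_2 (Welch's two-sample t-test, left-tailed).
t = (x̄_1 − x̄_2)/√(s_1²/n_1 + s_2²/n_2) = (6970 − 7990)/√(864²/33 + 1450²/10) = -2.1137
Welch–Satterthwaite df ≈ 11.00
p-value = P(T ≤ -2.1137) ≈ 0.029
Since p ≈ 0.029 < α = 0.05, reject H0; the evidence is statistically significant.

-2.1137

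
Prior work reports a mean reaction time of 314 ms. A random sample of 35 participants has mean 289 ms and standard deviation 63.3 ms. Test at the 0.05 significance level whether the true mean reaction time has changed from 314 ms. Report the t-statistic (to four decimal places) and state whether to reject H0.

H0: μ = 314; H1: μ ≠ 314 (one-sample t-test, two-sided).
t = (x̄ − μ₀)/(s/√n) = (289 − 314)/(63.3/√35) = -2.3365
df = n − 1 = 34
Two-sided p-value ≈ 0.0255
Since p ≈ 0.0255 < α = 0.05, reject H0; the data support H1.

t = -2.3365; reject H0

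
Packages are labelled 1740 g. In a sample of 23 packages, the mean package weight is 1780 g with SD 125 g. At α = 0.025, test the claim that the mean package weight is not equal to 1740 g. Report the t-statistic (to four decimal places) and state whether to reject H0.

H0: μ = 1740; H1: μ ≠ 1740 (one-sample t-test, two-sided).
t = (x̄ − μ₀)/(s/√n) = (1780 − 1740)/(125/√23) = 1.5347
df = n − 1 = 22
Two-sided p-value ≈ 0.1391
Since p ≈ 0.1391 > α = 0.025, fail to reject H0; the evidence is not statistically significant.

t = 1.5347; fail to reject H0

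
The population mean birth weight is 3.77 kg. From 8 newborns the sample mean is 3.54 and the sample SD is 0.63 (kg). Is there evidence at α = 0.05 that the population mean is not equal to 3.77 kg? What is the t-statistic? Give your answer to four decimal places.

-1.0326

H0: μ = 3.77; H1: μ ≠ 3.77 (one-sample t-test, two-sided).
t = (x̄ − μ₀)/(s/√n) = (3.54 − 3.77)/(0.63/√8) = -1.0326
df = n − 1 = 7
Two-sided p-value ≈ 0.336
Since p ≈ 0.336 > α = 0.05, fail to reject H0; the data do not provide sufficient evidence against H0.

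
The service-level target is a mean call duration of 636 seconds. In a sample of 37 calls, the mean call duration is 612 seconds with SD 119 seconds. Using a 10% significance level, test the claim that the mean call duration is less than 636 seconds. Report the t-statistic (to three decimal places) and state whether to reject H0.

t = -1.227; fail to reject H0

H0: μ = 636; H1: μ < 636 (one-sample t-test, left-tailed).
t = (x̄ − μ₀)/(s/√n) = (612 − 636)/(119/√37) = -1.227
df = n − 1 = 36
p-value = P(T ≤ -1.227) ≈ 0.1139
Since p ≈ 0.1139 > α = 0.1, fail to reject H0; the data do not provide sufficient evidence against H0.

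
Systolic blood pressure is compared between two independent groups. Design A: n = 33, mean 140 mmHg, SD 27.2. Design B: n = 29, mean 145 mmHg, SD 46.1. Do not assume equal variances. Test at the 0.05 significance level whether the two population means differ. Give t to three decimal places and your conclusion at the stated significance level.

Let group 1 = design A, group 2 = design B. H0: μ_1 = μ_2; H1: μ_1 ≠ μ_2 (Welch's two-sample t-test, two-sided).
t = (x̄_1 − x̄_2)/√(s_1²/n_1 + s_2²/n_2) = (140 − 145)/√(27.2²/33 + 46.1²/29) = -0.511
Welch–Satterthwaite df ≈ 44.14
Two-sided p-value ≈ 0.6118
Since p ≈ 0.6118 > α = 0.05, fail to reject H0; the data do not provide sufficient evidence against H0.

t = -0.511; fail to reject H0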